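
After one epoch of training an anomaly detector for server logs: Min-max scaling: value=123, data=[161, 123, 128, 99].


min=99, max=161
(123-99)/(161-99) = 24/62 = 0.3871

0.3871


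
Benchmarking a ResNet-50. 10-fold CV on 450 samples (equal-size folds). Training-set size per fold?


Fold size = 450/10 = 45
Training per fold = 450 - 45 = 405

405


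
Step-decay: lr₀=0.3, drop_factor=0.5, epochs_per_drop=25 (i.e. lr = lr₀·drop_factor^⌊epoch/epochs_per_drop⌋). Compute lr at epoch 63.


n_drops = ⌊63/25⌋ = 2
lr = 0.3·0.5^2 = 0.3·0.25 = 0.075

0.075


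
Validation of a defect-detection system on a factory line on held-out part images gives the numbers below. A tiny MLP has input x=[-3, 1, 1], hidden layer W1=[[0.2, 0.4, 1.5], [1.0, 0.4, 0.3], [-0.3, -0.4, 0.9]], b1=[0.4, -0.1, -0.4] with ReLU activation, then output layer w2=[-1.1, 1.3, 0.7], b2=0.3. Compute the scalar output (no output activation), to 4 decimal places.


z1[0] = (0.2)·(-3) + (0.4)·(1) + (1.5)·(1) + 0.4 = 1.7
z1[1] = (1.0)·(-3) + (0.4)·(1) + (0.3)·(1) - 0.1 = -2.4
z1[2] = (-0.3)·(-3) + (-0.4)·(1) + (0.9)·(1) - 0.4 = 1.0
h = ReLU(z1) = [1.7, 0.0, 1.0]
output = (-1.1)·(1.7) + (1.3)·(0.0) + (0.7)·(1.0) + 0.3 = -0.87

-0.87


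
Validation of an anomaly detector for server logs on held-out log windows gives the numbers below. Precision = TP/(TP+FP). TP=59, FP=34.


Precision = TP/(TP+FP)
= 59/(59+34)
= 59/93 = 63.44%

63.44%


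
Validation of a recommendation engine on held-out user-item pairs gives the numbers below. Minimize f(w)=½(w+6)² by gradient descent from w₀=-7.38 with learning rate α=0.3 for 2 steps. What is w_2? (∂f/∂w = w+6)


step 1: grad = -7.38+6 = -1.38; w = -7.38 - 0.3·(-1.38) = -6.966
step 2: grad = -6.966+6 = -0.966; w = -6.966 - 0.3·(-0.966) = -6.6762

-6.6762


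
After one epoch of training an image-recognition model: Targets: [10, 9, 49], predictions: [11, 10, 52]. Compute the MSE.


Squared errors: (10-11)²=1, (9-10)²=1, (49-52)²=9
Sum = 11
MSE = 11/3 = 11/3

11/3


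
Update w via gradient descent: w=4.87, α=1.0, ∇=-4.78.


w_new = w - α·∇
= 4.87 - 1.0·-4.78
= 4.87 + 4.78
= 9.65

9.65


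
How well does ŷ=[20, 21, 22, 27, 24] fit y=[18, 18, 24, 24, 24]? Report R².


ȳ = 21.6
SS_res = Σ(y-ŷ)² = 26
SS_tot = Σ(y-ȳ)² = 43.2
R² = 1 - SS_res/SS_tot = 1 - 0.6019 = 0.3981

0.3981


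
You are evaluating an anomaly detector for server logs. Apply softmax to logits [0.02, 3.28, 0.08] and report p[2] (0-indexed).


Exponentials: e^0.02=1.0202, e^3.28=26.5758, e^0.08=1.0833
Sum = 28.6793
Softmax = [0.0356, 0.9267, 0.0378]
p[2] = 1.0833/28.6793 = 0.0378

0.0378


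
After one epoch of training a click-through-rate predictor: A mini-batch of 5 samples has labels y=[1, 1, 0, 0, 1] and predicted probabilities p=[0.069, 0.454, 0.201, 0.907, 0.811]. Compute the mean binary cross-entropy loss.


L[0] = -ln(0.069) = 2.6736
L[1] = -ln(0.454) = 0.7897
L[2] = -ln(1-0.201) = -ln(0.799) = 0.2244
L[3] = -ln(1-0.907) = -ln(0.093) = 2.3752
L[4] = -ln(0.811) = 0.2095
mean = (2.6736 + 0.7897 + 0.2244 + 2.3752 + 0.2095)/5 = 1.2545

1.2545


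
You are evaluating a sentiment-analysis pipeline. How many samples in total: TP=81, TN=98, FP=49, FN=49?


Total = TP + TN + FP + FN
= 81 + 98 + 49 + 49
= 277
(Predicted positive: 130, predicted negative: 147)

277


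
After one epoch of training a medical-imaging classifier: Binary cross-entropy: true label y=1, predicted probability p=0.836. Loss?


BCE = -[y·ln(p) + (1-y)·ln(1-p)]
= -1·ln(0.836) - 0
= -ln(0.836) = 0.1791

0.1791


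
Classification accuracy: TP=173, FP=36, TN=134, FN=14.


Accuracy = (TP+TN)/(TP+TN+FP+FN)
= (173+134)/(357)
= 307/357 = 85.99%

85.99%


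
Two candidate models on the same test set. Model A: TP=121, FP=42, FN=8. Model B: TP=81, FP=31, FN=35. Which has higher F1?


Model A: P=121/163=0.7423, R=121/129=0.938, F1=2PR/(P+R)=2TP/(2TP+FP+FN)=242/292=0.8288
Model B: P=81/112=0.7232, R=81/116=0.6983, F1=2PR/(P+R)=2TP/(2TP+FP+FN)=162/228=0.7105
0.8288 > 0.7105 → Model A

Model A


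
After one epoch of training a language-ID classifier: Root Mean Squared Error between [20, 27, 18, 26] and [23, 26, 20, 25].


MSE = 15/4 = 3.75
RMSE = √(15/4) = 1.9365

1.9365


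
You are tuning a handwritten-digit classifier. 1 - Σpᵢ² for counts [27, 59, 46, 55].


Probabilities: [27/187, 59/187, 46/187, 55/187] ≈ [0.1444, 0.3155, 0.246, 0.2941]
Σpᵢ² = (729 + 3481 + 2116 + 3025)/187² = 9351/34969
Gini = 1 - Σpᵢ² = 1 - 9351/34969 = 0.7326

0.7326


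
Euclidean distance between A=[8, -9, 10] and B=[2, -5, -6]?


d = √((8-2)² + (-9+ 5)² + (10+ 6)²)
  = √(36 + 16 + 256)
  = √308 = 17.5499

17.5499


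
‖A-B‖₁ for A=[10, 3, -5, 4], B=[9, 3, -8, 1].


d = |10-9| + |3-3| + |-5+ 8| + |4-1|
  = 1 + 0 + 3 + 3
  = 7

7


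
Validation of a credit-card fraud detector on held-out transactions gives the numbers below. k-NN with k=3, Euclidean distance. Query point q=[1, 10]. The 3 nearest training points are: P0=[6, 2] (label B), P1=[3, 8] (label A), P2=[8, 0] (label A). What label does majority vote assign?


d(q,P0) = 9.434  (label B)
d(q,P1) = 2.8284  (label A)
d(q,P2) = 12.2066  (label A)
Votes: A=2, B=1
Majority → A

A


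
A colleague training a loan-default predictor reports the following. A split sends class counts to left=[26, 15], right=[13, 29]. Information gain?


Parent = [39, 44], H_parent = 0.9974
H_left = 0.9474 (n=41), H_right = 0.8926 (n=42)
H_children = (41/83)·0.9474 + (42/83)·0.8926 = 0.9197
IG = 0.9974 - 0.9197 = 0.0777

0.0777


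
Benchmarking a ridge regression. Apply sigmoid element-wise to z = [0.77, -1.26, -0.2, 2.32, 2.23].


σ(0.77) = 1/(1+e^-0.77) = 0.6835
σ(-1.26) = 1/(1+e^1.26) = 0.221
σ(-0.2) = 1/(1+e^0.2) = 0.4502
σ(2.32) = 1/(1+e^-2.32) = 0.9105
σ(2.23) = 1/(1+e^-2.23) = 0.9029
result = [0.6835, 0.221, 0.4502, 0.9105, 0.9029]

[0.6835, 0.221, 0.4502, 0.9105, 0.9029]


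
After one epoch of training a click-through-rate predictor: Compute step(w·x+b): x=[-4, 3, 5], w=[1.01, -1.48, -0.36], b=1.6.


z = (-4)·(1.01) + (3)·(-1.48) + (5)·(-0.36) + 1.6
  = -8.68
step(z) = 0 (z<0)

0


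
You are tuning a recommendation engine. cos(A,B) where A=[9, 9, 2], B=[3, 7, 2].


A·B = 9·3 + 9·7 + 2·2 = 94
‖A‖ = √166 = 12.8841, ‖B‖ = √62 = 7.874
cos = 94/(√166·√62) = 94/√10292 = 0.9266

0.9266


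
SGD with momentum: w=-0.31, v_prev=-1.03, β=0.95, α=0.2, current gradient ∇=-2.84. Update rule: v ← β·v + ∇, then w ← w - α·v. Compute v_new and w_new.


v_new = 0.95·-1.03 - 2.84 = -0.9785 - 2.84 = -3.8185
w_new = -0.31 - 0.2·-3.8185 = -0.31 + 0.7637 = 0.4537

v_new=-3.8185, w_new=0.4537


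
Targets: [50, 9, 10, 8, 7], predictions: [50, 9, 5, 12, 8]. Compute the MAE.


Absolute errors: |50-50|=0, |9-9|=0, |10-5|=5, |8-12|=4, |7-8|=1
Sum = 10
MAE = 10/5 = 2

2


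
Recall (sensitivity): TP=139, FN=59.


Recall = TP/(TP+FN)
= 139/(139+59)
= 139/198 = 70.2%

70.2%


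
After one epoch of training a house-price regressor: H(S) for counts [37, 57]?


Probabilities: [37/94, 57/94] ≈ [0.3936, 0.6064]
H = -((37/94)·log₂(37/94) + (57/94)·log₂(57/94))
  = 0.9671 bits

0.9671 bits


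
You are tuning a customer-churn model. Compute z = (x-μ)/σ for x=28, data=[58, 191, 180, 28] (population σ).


μ = 114.25, σ = 72.1401
z = (28 - 114.25)/72.1401 = -1.1956

-1.1956


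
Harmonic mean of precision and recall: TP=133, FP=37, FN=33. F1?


Precision = 133/170 = 0.7824
Recall = 133/166 = 0.8012
F1 = 2·P·R/(P+R) = 2·TP/(2·TP+FP+FN) = 266/(266+37+33) = 266/336 = 0.7917

0.7917


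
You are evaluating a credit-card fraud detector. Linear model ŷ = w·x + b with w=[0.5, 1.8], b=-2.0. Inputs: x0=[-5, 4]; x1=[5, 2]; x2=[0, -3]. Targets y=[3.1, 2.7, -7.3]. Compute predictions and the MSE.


ŷ0 = (0.5)·(-5) + (1.8)·(4) - 2.0 = 2.7
ŷ1 = (0.5)·(5) + (1.8)·(2) - 2.0 = 4.1
ŷ2 = (0.5)·(0) + (1.8)·(-3) - 2.0 = -7.4
errors² = [0.16, 1.96, 0.01]
MSE = 2.1300/3 = 0.71

0.71


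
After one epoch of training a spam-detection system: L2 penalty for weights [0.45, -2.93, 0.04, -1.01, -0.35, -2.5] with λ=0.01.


‖w‖₂² = (0.45)² + (-2.93)² + (0.04)² + (-1.01)² + (-0.35)² + (-2.5)²
     = 0.2025 + 8.5849 + 0.0016 + 1.0201 + 0.1225 + 6.25
     = 16.1816
λ·‖w‖₂² = 0.01·16.1816 = 0.161816

0.161816


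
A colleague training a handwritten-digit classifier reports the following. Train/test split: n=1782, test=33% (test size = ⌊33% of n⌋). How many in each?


Test = ⌊1782·33/100⌋ = 588
Train = 1782 - 588 = 1194

Train: 1194, Test: 588


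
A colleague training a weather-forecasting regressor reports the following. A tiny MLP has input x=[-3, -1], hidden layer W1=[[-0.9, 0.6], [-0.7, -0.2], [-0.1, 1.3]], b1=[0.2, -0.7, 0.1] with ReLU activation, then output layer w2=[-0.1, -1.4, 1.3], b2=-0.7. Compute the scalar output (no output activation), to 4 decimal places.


z1[0] = (-0.9)·(-3) + (0.6)·(-1) + 0.2 = 2.3
z1[1] = (-0.7)·(-3) + (-0.2)·(-1) - 0.7 = 1.6
z1[2] = (-0.1)·(-3) + (1.3)·(-1) + 0.1 = -0.9
h = ReLU(z1) = [2.3, 1.6, 0.0]
output = (-0.1)·(2.3) + (-1.4)·(1.6) + (1.3)·(0.0) - 0.7 = -3.17

-3.17


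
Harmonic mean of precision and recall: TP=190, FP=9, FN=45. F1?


Precision = 190/199 = 0.9548
Recall = 190/235 = 0.8085
F1 = 2·P·R/(P+R) = 2·TP/(2·TP+FP+FN) = 380/(380+9+45) = 380/434 = 0.8756

0.8756


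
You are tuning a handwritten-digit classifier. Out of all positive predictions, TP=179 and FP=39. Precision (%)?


Precision = TP/(TP+FP)
= 179/(179+39)
= 179/218 = 82.11%

82.11%


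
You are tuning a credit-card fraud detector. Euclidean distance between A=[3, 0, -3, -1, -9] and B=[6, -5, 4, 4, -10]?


d = √((3-6)² + (0+ 5)² + (-3-4)² + (-1-4)² + (-9+ 10)²)
  = √(9 + 25 + 49 + 25 + 1)
  = √109 = 10.4403

10.4403


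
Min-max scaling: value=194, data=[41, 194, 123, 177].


min=41, max=194
(194-41)/(194-41) = 153/153 = 1.0

1.0


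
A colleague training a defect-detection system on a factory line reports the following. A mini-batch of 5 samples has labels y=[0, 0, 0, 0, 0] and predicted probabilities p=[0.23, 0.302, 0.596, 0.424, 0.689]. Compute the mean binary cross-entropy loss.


L[0] = -ln(1-0.23) = -ln(0.77) = 0.2614
L[1] = -ln(1-0.302) = -ln(0.698) = 0.3595
L[2] = -ln(1-0.596) = -ln(0.404) = 0.9063
L[3] = -ln(1-0.424) = -ln(0.576) = 0.5516
L[4] = -ln(1-0.689) = -ln(0.311) = 1.168
mean = (0.2614 + 0.3595 + 0.9063 + 0.5516 + 1.168)/5 = 0.6494

0.6494


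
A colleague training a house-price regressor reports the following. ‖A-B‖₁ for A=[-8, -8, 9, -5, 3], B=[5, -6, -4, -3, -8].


d = |-8-5| + |-8+ 6| + |9+ 4| + |-5+ 3| + |3+ 8|
  = 13 + 2 + 13 + 2 + 11
  = 41

41


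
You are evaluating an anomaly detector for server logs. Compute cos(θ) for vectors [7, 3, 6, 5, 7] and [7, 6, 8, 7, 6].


A·B = 7·7 + 3·6 + 6·8 + 5·7 + 7·6 = 192
‖A‖ = √168 = 12.9615, ‖B‖ = √234 = 15.2971
cos = 192/(√168·√234) = 192/√39312 = 0.9684

0.9684


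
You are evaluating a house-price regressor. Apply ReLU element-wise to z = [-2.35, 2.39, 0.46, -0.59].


ReLU(-2.35) = max(0, -2.35) = 0.0
ReLU(2.39) = max(0, 2.39) = 2.39
ReLU(0.46) = max(0, 0.46) = 0.46
ReLU(-0.59) = max(0, -0.59) = 0.0
result = [0.0, 2.39, 0.46, 0.0]

[0.0, 2.39, 0.46, 0.0]


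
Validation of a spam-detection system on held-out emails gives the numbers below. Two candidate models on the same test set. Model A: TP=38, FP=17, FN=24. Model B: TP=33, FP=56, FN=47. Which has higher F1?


Model A: P=38/55=0.6909, R=38/62=0.6129, F1=2PR/(P+R)=2TP/(2TP+FP+FN)=76/117=0.6496
Model B: P=33/89=0.3708, R=33/80=0.4125, F1=2PR/(P+R)=2TP/(2TP+FP+FN)=66/169=0.3905
0.6496 > 0.3905 → Model A

Model A


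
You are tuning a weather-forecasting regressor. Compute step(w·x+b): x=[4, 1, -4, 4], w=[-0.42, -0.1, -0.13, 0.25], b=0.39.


z = (4)·(-0.42) + (1)·(-0.1) + (-4)·(-0.13) + (4)·(0.25) + 0.39
  = 0.13
step(z) = 1 (z≥0)

1


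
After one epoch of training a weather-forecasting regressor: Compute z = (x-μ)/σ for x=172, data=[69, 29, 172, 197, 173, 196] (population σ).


μ = 139.3333, σ = 65.6472
z = (172 - 139.3333)/65.6472 = 0.4976

0.4976


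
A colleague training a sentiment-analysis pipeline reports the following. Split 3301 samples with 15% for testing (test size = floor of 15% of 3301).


Test = ⌊3301·15/100⌋ = 495
Train = 3301 - 495 = 2806

Train: 2806, Test: 495


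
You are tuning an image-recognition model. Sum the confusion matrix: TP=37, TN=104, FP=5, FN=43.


Total = TP + TN + FP + FN
= 37 + 104 + 5 + 43
= 189
(Predicted positive: 42, predicted negative: 147)

189


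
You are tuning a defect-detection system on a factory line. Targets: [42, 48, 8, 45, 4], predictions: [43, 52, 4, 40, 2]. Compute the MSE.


Squared errors: (42-43)²=1, (48-52)²=16, (8-4)²=16, (45-40)²=25, (4-2)²=4
Sum = 62
MSE = 62/5 = 62/5

62/5


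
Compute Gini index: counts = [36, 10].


Probabilities: [36/46, 10/46] ≈ [0.7826, 0.2174]
Σpᵢ² = (1296 + 100)/46² = 1396/2116
Gini = 1 - Σpᵢ² = 1 - 1396/2116 = 0.3403

0.3403


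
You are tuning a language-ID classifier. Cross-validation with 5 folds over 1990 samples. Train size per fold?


Fold size = 1990/5 = 398
Training per fold = 1990 - 398 = 1592

1592


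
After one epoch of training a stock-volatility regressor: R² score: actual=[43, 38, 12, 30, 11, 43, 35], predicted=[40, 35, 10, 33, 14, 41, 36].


ȳ = 30.2857
SS_res = Σ(y-ŷ)² = 45
SS_tot = Σ(y-ȳ)² = 1111.43
R² = 1 - SS_res/SS_tot = 1 - 0.0405 = 0.9595

0.9595


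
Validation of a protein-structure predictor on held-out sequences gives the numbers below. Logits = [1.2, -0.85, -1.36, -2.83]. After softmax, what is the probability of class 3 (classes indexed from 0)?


Exponentials: e^1.2=3.3201, e^-0.85=0.4274, e^-1.36=0.2567, e^-2.83=0.059
Sum = 4.0632
Softmax = [0.8171, 0.1052, 0.0632, 0.0145]
p[3] = 0.059/4.0632 = 0.0145

0.0145


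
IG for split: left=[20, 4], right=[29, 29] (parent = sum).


Parent = [49, 33], H_parent = 0.9724
H_left = 0.65 (n=24), H_right = 1 (n=58)
H_children = (24/82)·0.65 + (58/82)·1 = 0.8976
IG = 0.9724 - 0.8976 = 0.0748

0.0748


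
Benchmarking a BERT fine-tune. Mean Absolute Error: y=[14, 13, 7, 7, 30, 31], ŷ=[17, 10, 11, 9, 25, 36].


Absolute errors: |14-17|=3, |13-10|=3, |7-11|=4, |7-9|=2, |30-25|=5, |31-36|=5
Sum = 22
MAE = 22/6 = 11/3

11/3


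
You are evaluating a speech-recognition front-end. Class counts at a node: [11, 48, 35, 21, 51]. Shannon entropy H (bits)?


Probabilities: [11/166, 48/166, 35/166, 21/166, 51/166] ≈ [0.0663, 0.2892, 0.2108, 0.1265, 0.3072]
H = -((11/166)·log₂(11/166) + (48/166)·log₂(48/166) + (35/166)·log₂(35/166) + (21/166)·log₂(21/166) + (51/166)·log₂(51/166))
  = 2.151 bits

2.151 bits


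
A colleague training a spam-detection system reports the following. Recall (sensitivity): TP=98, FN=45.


Recall = TP/(TP+FN)
= 98/(98+45)
= 98/143 = 68.53%

68.53%


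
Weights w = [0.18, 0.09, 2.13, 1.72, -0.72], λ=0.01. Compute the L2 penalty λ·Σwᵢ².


‖w‖₂² = (0.18)² + (0.09)² + (2.13)² + (1.72)² + (-0.72)²
     = 0.0324 + 0.0081 + 4.5369 + 2.9584 + 0.5184
     = 8.0542
λ·‖w‖₂² = 0.01·8.0542 = 0.080542

0.080542


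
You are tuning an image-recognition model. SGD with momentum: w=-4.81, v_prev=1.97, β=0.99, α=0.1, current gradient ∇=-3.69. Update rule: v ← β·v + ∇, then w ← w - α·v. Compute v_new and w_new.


v_new = 0.99·1.97 - 3.69 = 1.9503 - 3.69 = -1.7397
w_new = -4.81 - 0.1·-1.7397 = -4.81 + 0.17397 = -4.63603

v_new=-1.7397, w_new=-4.63603


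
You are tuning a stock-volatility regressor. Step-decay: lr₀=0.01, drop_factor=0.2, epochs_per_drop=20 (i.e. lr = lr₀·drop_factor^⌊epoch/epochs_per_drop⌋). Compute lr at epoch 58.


n_drops = ⌊58/20⌋ = 2
lr = 0.01·0.2^2 = 0.01·0.04 = 0.0004

0.0004


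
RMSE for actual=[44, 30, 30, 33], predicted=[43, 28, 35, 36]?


MSE = 39/4 = 9.75
RMSE = √(39/4) = 3.1225

3.1225


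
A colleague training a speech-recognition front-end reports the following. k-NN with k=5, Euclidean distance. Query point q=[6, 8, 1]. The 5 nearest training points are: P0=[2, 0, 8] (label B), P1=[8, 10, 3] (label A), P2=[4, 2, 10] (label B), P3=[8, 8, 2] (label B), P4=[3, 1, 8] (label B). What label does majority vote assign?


d(q,P0) = 11.3578  (label B)
d(q,P1) = 3.4641  (label A)
d(q,P2) = 11.0  (label B)
d(q,P3) = 2.2361  (label B)
d(q,P4) = 10.3441  (label B)
Votes: A=1, B=4
Majority → B

B


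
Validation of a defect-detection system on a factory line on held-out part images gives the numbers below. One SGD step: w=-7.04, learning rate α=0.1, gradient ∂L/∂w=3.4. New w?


w_new = w - α·∇
= -7.04 - 0.1·3.4
= -7.04 - 0.34
= -7.38

-7.38


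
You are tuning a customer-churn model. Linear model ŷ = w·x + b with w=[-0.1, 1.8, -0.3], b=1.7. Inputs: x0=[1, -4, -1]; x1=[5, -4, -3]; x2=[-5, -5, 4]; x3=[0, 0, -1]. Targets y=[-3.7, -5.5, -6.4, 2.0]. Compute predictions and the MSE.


ŷ0 = (-0.1)·(1) + (1.8)·(-4) + (-0.3)·(-1) + 1.7 = -5.3
ŷ1 = (-0.1)·(5) + (1.8)·(-4) + (-0.3)·(-3) + 1.7 = -5.1
ŷ2 = (-0.1)·(-5) + (1.8)·(-5) + (-0.3)·(4) + 1.7 = -8.0
ŷ3 = (-0.1)·(0) + (1.8)·(0) + (-0.3)·(-1) + 1.7 = 2.0
errors² = [2.56, 0.16, 2.56, 0.0]
MSE = 5.2800/4 = 1.32

1.32


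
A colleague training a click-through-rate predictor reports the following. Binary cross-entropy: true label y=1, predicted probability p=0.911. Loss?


BCE = -[y·ln(p) + (1-y)·ln(1-p)]
= -1·ln(0.911) - 0
= -ln(0.911) = 0.0932

0.0932


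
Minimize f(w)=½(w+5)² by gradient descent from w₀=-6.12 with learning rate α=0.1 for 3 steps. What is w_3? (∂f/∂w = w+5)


step 1: grad = -6.12+5 = -1.12; w = -6.12 - 0.1·(-1.12) = -6.008
step 2: grad = -6.008+5 = -1.008; w = -6.008 - 0.1·(-1.008) = -5.9072
step 3: grad = -5.9072+5 = -0.9072; w = -5.9072 - 0.1·(-0.9072) = -5.81648

-5.81648


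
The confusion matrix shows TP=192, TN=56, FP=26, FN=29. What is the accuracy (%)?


Accuracy = (TP+TN)/(TP+TN+FP+FN)
= (192+56)/(303)
= 248/303 = 81.85%

81.85%


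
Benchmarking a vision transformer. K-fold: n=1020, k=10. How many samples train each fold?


Fold size = 1020/10 = 102
Training per fold = 1020 - 102 = 918

918


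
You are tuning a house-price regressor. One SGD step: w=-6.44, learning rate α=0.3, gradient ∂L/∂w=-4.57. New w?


w_new = w - α·∇
= -6.44 - 0.3·-4.57
= -6.44 + 1.371
= -5.069

-5.069


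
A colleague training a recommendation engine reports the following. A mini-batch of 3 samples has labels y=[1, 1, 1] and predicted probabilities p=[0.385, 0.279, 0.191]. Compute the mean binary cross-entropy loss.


L[0] = -ln(0.385) = 0.9545
L[1] = -ln(0.279) = 1.2765
L[2] = -ln(0.191) = 1.6555
mean = (0.9545 + 1.2765 + 1.6555)/3 = 1.2955

1.2955


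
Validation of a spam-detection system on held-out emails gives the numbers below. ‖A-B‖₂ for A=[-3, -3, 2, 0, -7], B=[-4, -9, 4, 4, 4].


d = √((-3+ 4)² + (-3+ 9)² + (2-4)² + (0-4)² + (-7-4)²)
  = √(1 + 36 + 4 + 16 + 121)
  = √178 = 13.3417

13.3417


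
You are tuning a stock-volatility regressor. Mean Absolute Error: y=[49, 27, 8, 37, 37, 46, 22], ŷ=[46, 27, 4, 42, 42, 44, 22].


Absolute errors: |49-46|=3, |27-27|=0, |8-4|=4, |37-42|=5, |37-42|=5, |46-44|=2, |22-22|=0
Sum = 19
MAE = 19/7 = 19/7

19/7


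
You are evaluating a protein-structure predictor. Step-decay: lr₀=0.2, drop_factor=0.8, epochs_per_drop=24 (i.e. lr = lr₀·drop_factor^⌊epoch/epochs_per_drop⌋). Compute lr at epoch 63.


n_drops = ⌊63/24⌋ = 2
lr = 0.2·0.8^2 = 0.2·0.64 = 0.128

0.128


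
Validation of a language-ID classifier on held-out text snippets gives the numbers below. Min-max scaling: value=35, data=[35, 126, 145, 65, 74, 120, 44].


min=35, max=145
(35-35)/(145-35) = 0/110 = 0.0

0.0


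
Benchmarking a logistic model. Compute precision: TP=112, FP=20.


Precision = TP/(TP+FP)
= 112/(112+20)
= 112/132 = 84.85%

84.85%


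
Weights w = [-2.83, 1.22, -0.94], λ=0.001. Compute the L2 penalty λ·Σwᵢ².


‖w‖₂² = (-2.83)² + (1.22)² + (-0.94)²
     = 8.0089 + 1.4884 + 0.8836
     = 10.3809
λ·‖w‖₂² = 0.001·10.3809 = 0.010381

0.010381


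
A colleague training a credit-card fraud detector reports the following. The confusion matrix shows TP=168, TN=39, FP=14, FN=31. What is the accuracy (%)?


Accuracy = (TP+TN)/(TP+TN+FP+FN)
= (168+39)/(252)
= 207/252 = 82.14%

82.14%


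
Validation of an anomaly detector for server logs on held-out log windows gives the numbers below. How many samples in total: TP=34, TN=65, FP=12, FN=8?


Total = TP + TN + FP + FN
= 34 + 65 + 12 + 8
= 119
(Predicted positive: 46, predicted negative: 73)

119


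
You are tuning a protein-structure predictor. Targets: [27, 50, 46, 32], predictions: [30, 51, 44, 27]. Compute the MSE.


Squared errors: (27-30)²=9, (50-51)²=1, (46-44)²=4, (32-27)²=25
Sum = 39
MSE = 39/4 = 39/4

39/4


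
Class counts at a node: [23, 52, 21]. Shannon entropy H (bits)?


Probabilities: [23/96, 52/96, 21/96] ≈ [0.2396, 0.5417, 0.2188]
H = -((23/96)·log₂(23/96) + (52/96)·log₂(52/96) + (21/96)·log₂(21/96))
  = 1.4526 bits

1.4526 bits


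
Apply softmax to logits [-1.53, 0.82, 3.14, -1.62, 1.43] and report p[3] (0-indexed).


Exponentials: e^-1.53=0.2165, e^0.82=2.2705, e^3.14=23.1039, e^-1.62=0.1979, e^1.43=4.1787
Sum = 29.9675
Softmax = [0.0072, 0.0758, 0.771, 0.0066, 0.1394]
p[3] = 0.1979/29.9675 = 0.0066

0.0066


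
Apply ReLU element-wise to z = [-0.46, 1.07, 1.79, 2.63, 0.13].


ReLU(-0.46) = max(0, -0.46) = 0.0
ReLU(1.07) = max(0, 1.07) = 1.07
ReLU(1.79) = max(0, 1.79) = 1.79
ReLU(2.63) = max(0, 2.63) = 2.63
ReLU(0.13) = max(0, 0.13) = 0.13
result = [0.0, 1.07, 1.79, 2.63, 0.13]

[0.0, 1.07, 1.79, 2.63, 0.13]


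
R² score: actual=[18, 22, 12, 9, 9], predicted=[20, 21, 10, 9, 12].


ȳ = 14
SS_res = Σ(y-ŷ)² = 18
SS_tot = Σ(y-ȳ)² = 134
R² = 1 - SS_res/SS_tot = 1 - 0.1343 = 0.8657

0.8657


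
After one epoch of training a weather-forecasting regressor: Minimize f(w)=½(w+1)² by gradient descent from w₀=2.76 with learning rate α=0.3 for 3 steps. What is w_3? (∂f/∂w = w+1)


step 1: grad = 2.76+1 = 3.76; w = 2.76 - 0.3·(3.76) = 1.632
step 2: grad = 1.632+1 = 2.632; w = 1.632 - 0.3·(2.632) = 0.8424
step 3: grad = 0.8424+1 = 1.8424; w = 0.8424 - 0.3·(1.8424) = 0.28968

0.28968


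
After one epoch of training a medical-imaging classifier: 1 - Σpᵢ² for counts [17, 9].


Probabilities: [17/26, 9/26] ≈ [0.6538, 0.3462]
Σpᵢ² = (289 + 81)/26² = 370/676
Gini = 1 - Σpᵢ² = 1 - 370/676 = 0.4527

0.4527


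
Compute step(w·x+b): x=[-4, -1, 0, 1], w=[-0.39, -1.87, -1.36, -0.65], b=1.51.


z = (-4)·(-0.39) + (-1)·(-1.87) + (0)·(-1.36) + (1)·(-0.65) + 1.51
  = 4.29
step(z) = 1 (z≥0)

1


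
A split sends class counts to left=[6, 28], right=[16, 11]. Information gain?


Parent = [22, 39], H_parent = 0.9432
H_left = 0.6723 (n=34), H_right = 0.9751 (n=27)
H_children = (34/61)·0.6723 + (27/61)·0.9751 = 0.8063
IG = 0.9432 - 0.8063 = 0.1369

0.1369


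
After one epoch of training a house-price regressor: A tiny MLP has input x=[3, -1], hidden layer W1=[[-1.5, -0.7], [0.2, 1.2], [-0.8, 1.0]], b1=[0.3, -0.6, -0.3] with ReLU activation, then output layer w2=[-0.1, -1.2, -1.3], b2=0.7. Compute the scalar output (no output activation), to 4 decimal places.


z1[0] = (-1.5)·(3) + (-0.7)·(-1) + 0.3 = -3.5
z1[1] = (0.2)·(3) + (1.2)·(-1) - 0.6 = -1.2
z1[2] = (-0.8)·(3) + (1.0)·(-1) - 0.3 = -3.7
h = ReLU(z1) = [0.0, 0.0, 0.0]
output = (-0.1)·(0.0) + (-1.2)·(0.0) + (-1.3)·(0.0) + 0.7 = 0.7

0.7


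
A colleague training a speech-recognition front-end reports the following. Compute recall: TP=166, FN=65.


Recall = TP/(TP+FN)
= 166/(166+65)
= 166/231 = 71.86%

71.86%


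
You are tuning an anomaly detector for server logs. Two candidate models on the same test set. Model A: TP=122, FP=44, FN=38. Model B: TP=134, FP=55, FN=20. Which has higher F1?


Model A: P=122/166=0.7349, R=122/160=0.7625, F1=2PR/(P+R)=2TP/(2TP+FP+FN)=244/326=0.7485
Model B: P=134/189=0.709, R=134/154=0.8701, F1=2PR/(P+R)=2TP/(2TP+FP+FN)=268/343=0.7813
0.7485 < 0.7813 → Model B

Model B


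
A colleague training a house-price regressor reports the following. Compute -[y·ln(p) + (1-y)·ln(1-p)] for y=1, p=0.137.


BCE = -[y·ln(p) + (1-y)·ln(1-p)]
= -1·ln(0.137) - 0
= -ln(0.137) = 1.9878

1.9878


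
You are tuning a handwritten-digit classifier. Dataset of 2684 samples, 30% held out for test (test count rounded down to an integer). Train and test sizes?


Test = ⌊2684·30/100⌋ = 805
Train = 2684 - 805 = 1879

Train: 1879, Test: 805


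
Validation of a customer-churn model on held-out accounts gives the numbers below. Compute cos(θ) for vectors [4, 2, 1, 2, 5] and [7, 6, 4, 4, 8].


A·B = 4·7 + 2·6 + 1·4 + 2·4 + 5·8 = 92
‖A‖ = √50 = 7.0711, ‖B‖ = √181 = 13.4536
cos = 92/(√50·√181) = 92/√9050 = 0.9671

0.9671


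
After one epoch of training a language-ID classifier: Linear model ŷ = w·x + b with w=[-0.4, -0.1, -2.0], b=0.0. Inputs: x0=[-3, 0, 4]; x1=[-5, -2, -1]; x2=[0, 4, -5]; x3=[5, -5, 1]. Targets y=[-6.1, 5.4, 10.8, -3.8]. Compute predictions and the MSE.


ŷ0 = (-0.4)·(-3) + (-0.1)·(0) + (-2.0)·(4) + 0.0 = -6.8
ŷ1 = (-0.4)·(-5) + (-0.1)·(-2) + (-2.0)·(-1) + 0.0 = 4.2
ŷ2 = (-0.4)·(0) + (-0.1)·(4) + (-2.0)·(-5) + 0.0 = 9.6
ŷ3 = (-0.4)·(5) + (-0.1)·(-5) + (-2.0)·(1) + 0.0 = -3.5
errors² = [0.49, 1.44, 1.44, 0.09]
MSE = 3.4600/4 = 0.865

0.865


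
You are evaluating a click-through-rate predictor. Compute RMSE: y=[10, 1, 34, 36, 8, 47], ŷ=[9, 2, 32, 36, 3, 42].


MSE = 56/6 = 9.3333
RMSE = √(56/6) = 3.0551

3.0551


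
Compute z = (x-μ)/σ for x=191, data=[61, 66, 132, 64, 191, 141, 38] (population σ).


μ = 99, σ = 51.8184
z = (191 - 99)/51.8184 = 1.7754

1.7754


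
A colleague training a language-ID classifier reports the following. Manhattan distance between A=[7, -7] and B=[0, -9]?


d = |7-0| + |-7+ 9|
  = 7 + 2
  = 9

9


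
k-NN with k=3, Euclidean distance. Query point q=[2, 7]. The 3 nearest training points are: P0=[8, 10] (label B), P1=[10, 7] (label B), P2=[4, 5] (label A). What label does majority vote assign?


d(q,P0) = 6.7082  (label B)
d(q,P1) = 8.0  (label B)
d(q,P2) = 2.8284  (label A)
Votes: A=1, B=2
Majority → B

B


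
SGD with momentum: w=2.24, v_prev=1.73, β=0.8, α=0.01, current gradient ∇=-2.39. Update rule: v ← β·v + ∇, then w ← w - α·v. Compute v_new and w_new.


v_new = 0.8·1.73 - 2.39 = 1.384 - 2.39 = -1.006
w_new = 2.24 - 0.01·-1.006 = 2.24 + 0.01006 = 2.25006

v_new=-1.006, w_new=2.25006


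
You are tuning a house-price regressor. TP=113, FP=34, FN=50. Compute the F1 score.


Precision = 113/147 = 0.7687
Recall = 113/163 = 0.6933
F1 = 2·P·R/(P+R) = 2·TP/(2·TP+FP+FN) = 226/(226+34+50) = 226/310 = 0.729

0.729


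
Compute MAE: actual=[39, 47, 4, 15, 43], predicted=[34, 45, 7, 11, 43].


Absolute errors: |39-34|=5, |47-45|=2, |4-7|=3, |15-11|=4, |43-43|=0
Sum = 14
MAE = 14/5 = 14/5

14/5


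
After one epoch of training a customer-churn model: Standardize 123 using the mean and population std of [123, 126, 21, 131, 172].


μ = 114.6, σ = 50.0504
z = (123 - 114.6)/50.0504 = 0.1678

0.1678


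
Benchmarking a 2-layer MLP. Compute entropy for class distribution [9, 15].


Probabilities: [9/24, 15/24] ≈ [0.375, 0.625]
H = -((9/24)·log₂(9/24) + (15/24)·log₂(15/24))
  = 0.9544 bits

0.9544 bits


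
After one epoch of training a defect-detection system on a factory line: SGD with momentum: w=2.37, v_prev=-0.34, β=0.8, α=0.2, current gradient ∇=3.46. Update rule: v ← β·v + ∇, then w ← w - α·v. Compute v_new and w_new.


v_new = 0.8·-0.34 + 3.46 = -0.272 + 3.46 = 3.188
w_new = 2.37 - 0.2·3.188 = 2.37 - 0.6376 = 1.7324

v_new=3.188, w_new=1.7324


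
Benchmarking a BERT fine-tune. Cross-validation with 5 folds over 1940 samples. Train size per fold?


Fold size = 1940/5 = 388
Training per fold = 1940 - 388 = 1552

1552


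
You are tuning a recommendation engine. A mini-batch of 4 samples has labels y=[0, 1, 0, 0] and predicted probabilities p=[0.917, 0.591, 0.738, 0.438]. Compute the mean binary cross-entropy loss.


L[0] = -ln(1-0.917) = -ln(0.083) = 2.4889
L[1] = -ln(0.591) = 0.5259
L[2] = -ln(1-0.738) = -ln(0.262) = 1.3394
L[3] = -ln(1-0.438) = -ln(0.562) = 0.5763
mean = (2.4889 + 0.5259 + 1.3394 + 0.5763)/4 = 1.2326

1.2326


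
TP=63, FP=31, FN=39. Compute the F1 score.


Precision = 63/94 = 0.6702
Recall = 63/102 = 0.6176
F1 = 2·P·R/(P+R) = 2·TP/(2·TP+FP+FN) = 126/(126+31+39) = 126/196 = 0.6429

0.6429


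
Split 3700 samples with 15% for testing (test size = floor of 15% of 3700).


Test = ⌊3700·15/100⌋ = 555
Train = 3700 - 555 = 3145

Train: 3145, Test: 555


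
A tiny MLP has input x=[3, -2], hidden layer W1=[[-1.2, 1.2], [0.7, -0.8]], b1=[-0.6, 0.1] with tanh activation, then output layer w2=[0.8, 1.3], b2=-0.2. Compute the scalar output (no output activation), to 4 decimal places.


z1[0] = (-1.2)·(3) + (1.2)·(-2) - 0.6 = -6.6
z1[1] = (0.7)·(3) + (-0.8)·(-2) + 0.1 = 3.8
h = tanh(z1) = [-1.0, 0.999]
output = (0.8)·(-1.0) + (1.3)·(0.999) - 0.2 = 0.2987

0.2987


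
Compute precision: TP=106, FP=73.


Precision = TP/(TP+FP)
= 106/(106+73)
= 106/179 = 59.22%

59.22%


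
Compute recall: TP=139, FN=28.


Recall = TP/(TP+FN)
= 139/(139+28)
= 139/167 = 83.23%

83.23%


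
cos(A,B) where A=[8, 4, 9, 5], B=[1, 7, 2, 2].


A·B = 8·1 + 4·7 + 9·2 + 5·2 = 64
‖A‖ = √186 = 13.6382, ‖B‖ = √58 = 7.6158
cos = 64/(√186·√58) = 64/√10788 = 0.6162

0.6162


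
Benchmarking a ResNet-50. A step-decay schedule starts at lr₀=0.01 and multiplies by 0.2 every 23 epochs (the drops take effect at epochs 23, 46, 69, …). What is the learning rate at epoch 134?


n_drops = ⌊134/23⌋ = 5
lr = 0.01·0.2^5 = 0.01·0.00032 = 0.0000032

0.0000032


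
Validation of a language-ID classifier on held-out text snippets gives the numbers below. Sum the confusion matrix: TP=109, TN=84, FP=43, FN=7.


Total = TP + TN + FP + FN
= 109 + 84 + 43 + 7
= 243
(Predicted positive: 152, predicted negative: 91)

243


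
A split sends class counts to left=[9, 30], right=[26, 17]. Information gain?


Parent = [35, 47], H_parent = 0.9845
H_left = 0.7793 (n=39), H_right = 0.9682 (n=43)
H_children = (39/82)·0.7793 + (43/82)·0.9682 = 0.8784
IG = 0.9845 - 0.8784 = 0.1061

0.1061


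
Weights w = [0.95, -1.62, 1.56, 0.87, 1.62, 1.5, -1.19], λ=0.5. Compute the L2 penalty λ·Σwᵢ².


‖w‖₂² = (0.95)² + (-1.62)² + (1.56)² + (0.87)² + (1.62)² + (1.5)² + (-1.19)²
     = 0.9025 + 2.6244 + 2.4336 + 0.7569 + 2.6244 + 2.25 + 1.4161
     = 13.0079
λ·‖w‖₂² = 0.5·13.0079 = 6.50395

6.50395


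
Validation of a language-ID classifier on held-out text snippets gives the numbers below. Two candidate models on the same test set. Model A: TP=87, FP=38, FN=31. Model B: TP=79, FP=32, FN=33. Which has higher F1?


Model A: P=87/125=0.696, R=87/118=0.7373, F1=2PR/(P+R)=2TP/(2TP+FP+FN)=174/243=0.716
Model B: P=79/111=0.7117, R=79/112=0.7054, F1=2PR/(P+R)=2TP/(2TP+FP+FN)=158/223=0.7085
0.716 > 0.7085 → Model A

Model A


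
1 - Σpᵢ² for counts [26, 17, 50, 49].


Probabilities: [26/142, 17/142, 50/142, 49/142] ≈ [0.1831, 0.1197, 0.3521, 0.3451]
Σpᵢ² = (676 + 289 + 2500 + 2401)/142² = 5866/20164
Gini = 1 - Σpᵢ² = 1 - 5866/20164 = 0.7091

0.7091


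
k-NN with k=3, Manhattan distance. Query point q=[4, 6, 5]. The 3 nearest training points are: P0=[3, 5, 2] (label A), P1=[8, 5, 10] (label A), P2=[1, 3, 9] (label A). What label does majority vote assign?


d(q,P0) = 5  (label A)
d(q,P1) = 10  (label A)
d(q,P2) = 10  (label A)
Votes: A=3, B=0
Majority → A

A


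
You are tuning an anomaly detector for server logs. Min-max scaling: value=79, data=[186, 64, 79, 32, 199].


min=32, max=199
(79-32)/(199-32) = 47/167 = 0.2814

0.2814


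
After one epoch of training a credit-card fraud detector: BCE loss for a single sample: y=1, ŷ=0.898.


BCE = -[y·ln(p) + (1-y)·ln(1-p)]
= -1·ln(0.898) - 0
= -ln(0.898) = 0.1076

0.1076


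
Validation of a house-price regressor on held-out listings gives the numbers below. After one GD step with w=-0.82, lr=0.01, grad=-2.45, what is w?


w_new = w - α·∇
= -0.82 - 0.01·-2.45
= -0.82 + 0.0245
= -0.7955

-0.7955


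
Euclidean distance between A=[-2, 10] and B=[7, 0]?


d = √((-2-7)² + (10-0)²)
  = √(81 + 100)
  = √181 = 13.4536

13.4536


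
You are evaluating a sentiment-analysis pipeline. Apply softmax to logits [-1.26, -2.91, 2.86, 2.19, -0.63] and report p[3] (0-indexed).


Exponentials: e^-1.26=0.2837, e^-2.91=0.0545, e^2.86=17.4615, e^2.19=8.9352, e^-0.63=0.5326
Sum = 27.2675
Softmax = [0.0104, 0.002, 0.6404, 0.3277, 0.0195]
p[3] = 8.9352/27.2675 = 0.3277

0.3277


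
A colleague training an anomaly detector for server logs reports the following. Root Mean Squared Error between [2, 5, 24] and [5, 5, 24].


MSE = 9/3 = 3
RMSE = √(9/3) = 1.7321

1.7321


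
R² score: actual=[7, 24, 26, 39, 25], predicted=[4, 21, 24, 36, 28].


ȳ = 24.2
SS_res = Σ(y-ŷ)² = 40
SS_tot = Σ(y-ȳ)² = 518.8
R² = 1 - SS_res/SS_tot = 1 - 0.0771 = 0.9229

0.9229


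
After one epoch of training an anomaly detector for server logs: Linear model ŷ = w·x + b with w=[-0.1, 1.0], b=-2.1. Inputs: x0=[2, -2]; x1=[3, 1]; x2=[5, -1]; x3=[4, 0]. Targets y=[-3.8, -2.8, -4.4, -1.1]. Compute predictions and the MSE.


ŷ0 = (-0.1)·(2) + (1.0)·(-2) - 2.1 = -4.3
ŷ1 = (-0.1)·(3) + (1.0)·(1) - 2.1 = -1.4
ŷ2 = (-0.1)·(5) + (1.0)·(-1) - 2.1 = -3.6
ŷ3 = (-0.1)·(4) + (1.0)·(0) - 2.1 = -2.5
errors² = [0.25, 1.96, 0.64, 1.96]
MSE = 4.8100/4 = 1.2025

1.2025


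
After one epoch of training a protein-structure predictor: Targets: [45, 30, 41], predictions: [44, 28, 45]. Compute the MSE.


Squared errors: (45-44)²=1, (30-28)²=4, (41-45)²=16
Sum = 21
MSE = 21/3 = 7

7


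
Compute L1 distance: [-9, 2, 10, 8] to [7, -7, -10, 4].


d = |-9-7| + |2+ 7| + |10+ 10| + |8-4|
  = 16 + 9 + 20 + 4
  = 49

49


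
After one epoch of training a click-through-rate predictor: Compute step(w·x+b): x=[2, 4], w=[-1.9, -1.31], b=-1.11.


z = (2)·(-1.9) + (4)·(-1.31) - 1.11
  = -10.15
step(z) = 0 (z<0)

0


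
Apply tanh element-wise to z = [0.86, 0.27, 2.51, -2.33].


tanh(0.86) = 0.6963
tanh(0.27) = 0.2636
tanh(2.51) = 0.9869
tanh(-2.33) = -0.9812
result = [0.6963, 0.2636, 0.9869, -0.9812]

[0.6963, 0.2636, 0.9869, -0.9812]


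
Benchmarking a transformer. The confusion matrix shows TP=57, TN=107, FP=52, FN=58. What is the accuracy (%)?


Accuracy = (TP+TN)/(TP+TN+FP+FN)
= (57+107)/(274)
= 164/274 = 59.85%

59.85%


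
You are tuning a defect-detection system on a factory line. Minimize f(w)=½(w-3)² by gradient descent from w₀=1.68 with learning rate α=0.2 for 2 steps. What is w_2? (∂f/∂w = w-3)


step 1: grad = 1.68-3 = -1.32; w = 1.68 - 0.2·(-1.32) = 1.944
step 2: grad = 1.944-3 = -1.056; w = 1.944 - 0.2·(-1.056) = 2.1552

2.1552


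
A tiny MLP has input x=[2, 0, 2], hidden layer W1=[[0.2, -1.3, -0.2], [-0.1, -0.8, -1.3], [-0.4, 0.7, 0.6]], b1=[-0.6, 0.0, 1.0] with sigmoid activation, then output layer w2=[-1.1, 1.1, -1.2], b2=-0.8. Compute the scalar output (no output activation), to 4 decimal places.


z1[0] = (0.2)·(2) + (-1.3)·(0) + (-0.2)·(2) - 0.6 = -0.6
z1[1] = (-0.1)·(2) + (-0.8)·(0) + (-1.3)·(2) + 0.0 = -2.8
z1[2] = (-0.4)·(2) + (0.7)·(0) + (0.6)·(2) + 1.0 = 1.4
h = sigmoid(z1) = [0.3543, 0.0573, 0.8022]
output = (-1.1)·(0.3543) + (1.1)·(0.0573) + (-1.2)·(0.8022) - 0.8 = -2.0893

-2.0893


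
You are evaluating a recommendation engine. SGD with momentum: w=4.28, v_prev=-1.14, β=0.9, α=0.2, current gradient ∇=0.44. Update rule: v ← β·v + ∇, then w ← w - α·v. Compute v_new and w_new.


v_new = 0.9·-1.14 + 0.44 = -1.026 + 0.44 = -0.586
w_new = 4.28 - 0.2·-0.586 = 4.28 + 0.1172 = 4.3972

v_new=-0.586, w_new=4.3972


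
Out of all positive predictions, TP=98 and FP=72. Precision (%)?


Precision = TP/(TP+FP)
= 98/(98+72)
= 98/170 = 57.65%

57.65%


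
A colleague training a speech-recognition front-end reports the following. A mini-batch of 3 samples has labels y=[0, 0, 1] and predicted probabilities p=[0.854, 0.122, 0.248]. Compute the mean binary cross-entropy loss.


L[0] = -ln(1-0.854) = -ln(0.146) = 1.9241
L[1] = -ln(1-0.122) = -ln(0.878) = 0.1301
L[2] = -ln(0.248) = 1.3943
mean = (1.9241 + 0.1301 + 1.3943)/3 = 1.1495

1.1495


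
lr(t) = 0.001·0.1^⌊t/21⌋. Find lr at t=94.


n_drops = ⌊94/21⌋ = 4
lr = 0.001·0.1^4 = 0.001·0.0001 = 0.0000001

0.0000001


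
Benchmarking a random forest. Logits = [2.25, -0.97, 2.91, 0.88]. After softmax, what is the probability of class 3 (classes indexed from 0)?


Exponentials: e^2.25=9.4877, e^-0.97=0.3791, e^2.91=18.3568, e^0.88=2.4109
Sum = 30.6345
Softmax = [0.3097, 0.0124, 0.5992, 0.0787]
p[3] = 2.4109/30.6345 = 0.0787

0.0787


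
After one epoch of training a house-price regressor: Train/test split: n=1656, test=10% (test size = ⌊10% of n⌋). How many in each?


Test = ⌊1656·10/100⌋ = 165
Train = 1656 - 165 = 1491

Train: 1491, Test: 165


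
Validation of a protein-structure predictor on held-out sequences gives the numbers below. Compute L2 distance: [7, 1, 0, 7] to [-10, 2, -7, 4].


d = √((7+ 10)² + (1-2)² + (0+ 7)² + (7-4)²)
  = √(289 + 1 + 49 + 9)
  = √348 = 18.6548

18.6548


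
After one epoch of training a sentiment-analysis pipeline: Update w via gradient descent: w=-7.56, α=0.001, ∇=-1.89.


w_new = w - α·∇
= -7.56 - 0.001·-1.89
= -7.56 + 0.00189
= -7.55811

-7.55811


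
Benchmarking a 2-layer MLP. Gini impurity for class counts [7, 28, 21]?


Probabilities: [7/56, 28/56, 21/56] ≈ [0.125, 0.5, 0.375]
Σpᵢ² = (49 + 784 + 441)/56² = 1274/3136
Gini = 1 - Σpᵢ² = 1 - 1274/3136 = 0.5938

0.5938


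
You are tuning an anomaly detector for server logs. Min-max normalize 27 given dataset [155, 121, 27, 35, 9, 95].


min=9, max=155
(27-9)/(155-9) = 18/146 = 0.1233

0.1233


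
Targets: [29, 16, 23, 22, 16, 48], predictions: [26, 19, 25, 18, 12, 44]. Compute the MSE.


Squared errors: (29-26)²=9, (16-19)²=9, (23-25)²=4, (22-18)²=16, (16-12)²=16, (48-44)²=16
Sum = 70
MSE = 70/6 = 35/3

35/3


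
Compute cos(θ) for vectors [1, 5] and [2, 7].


A·B = 1·2 + 5·7 = 37
‖A‖ = √26 = 5.099, ‖B‖ = √53 = 7.2801
cos = 37/(√26·√53) = 37/√1378 = 0.9967

0.9967


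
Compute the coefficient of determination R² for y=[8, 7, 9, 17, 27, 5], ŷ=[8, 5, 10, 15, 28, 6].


ȳ = 12.1667
SS_res = Σ(y-ŷ)² = 11
SS_tot = Σ(y-ȳ)² = 348.83
R² = 1 - SS_res/SS_tot = 1 - 0.0315 = 0.9685

0.9685


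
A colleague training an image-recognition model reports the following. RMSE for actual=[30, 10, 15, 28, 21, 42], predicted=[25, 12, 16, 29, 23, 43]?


MSE = 36/6 = 6
RMSE = √(36/6) = 2.4495

2.4495


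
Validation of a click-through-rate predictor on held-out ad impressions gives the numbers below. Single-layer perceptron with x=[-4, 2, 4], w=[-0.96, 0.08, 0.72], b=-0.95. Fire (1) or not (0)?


z = (-4)·(-0.96) + (2)·(0.08) + (4)·(0.72) - 0.95
  = 5.93
step(z) = 1 (z≥0)

1
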